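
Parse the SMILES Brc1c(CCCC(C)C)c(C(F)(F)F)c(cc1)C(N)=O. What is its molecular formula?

Walk through each heavy atom and fill implicit hydrogens from standard valence (C 4, N 3, O 2, S 2, halogen 1); for lowercase aromatic atoms, an aromatic c carries 1 H when it has two neighbours and 0 H with three, and aromatic n carries 0 H:
  atom 1: Br (halogen, monovalent) → 0 H
  atom 2: aromatic c, 3 neighbours → 0 H
  atom 3: aromatic c, 3 neighbours → 0 H
  atom 4: C, bond orders sum to 2 (valence 4) → 2 H
  atom 5: C, bond orders sum to 2 (valence 4) → 2 H
  atom 6: C, bond orders sum to 2 (valence 4) → 2 H
  atom 7: C, bond orders sum to 3 (valence 4) → 1 H
  atom 8: C, bond orders sum to 1 (valence 4) → 3 H
  atom 9: C, bond orders sum to 1 (valence 4) → 3 H
  atom 10: aromatic c, 3 neighbours → 0 H
  atom 11: C, bond orders sum to 4 (valence 4) → 0 H
  atom 12: F (halogen, monovalent) → 0 H
  atom 13: F (halogen, monovalent) → 0 H
  atom 14: F (halogen, monovalent) → 0 H
  atom 15: aromatic c, 3 neighbours → 0 H
  atom 16: aromatic c, 2 neighbours → 1 H
  atom 17: aromatic c, 2 neighbours → 1 H
  atom 18: C, bond orders sum to 4 (valence 4) → 0 H
  atom 19: N, bond orders sum to 1 (valence 3) → 2 H
  atom 20: O, bond orders sum to 2 (valence 2) → 0 H
Totals → C:14, H:17, Br:1, F:3, N:1, O:1.
In Hill order: C14H17BrF3NO.

C14H17BrF3NO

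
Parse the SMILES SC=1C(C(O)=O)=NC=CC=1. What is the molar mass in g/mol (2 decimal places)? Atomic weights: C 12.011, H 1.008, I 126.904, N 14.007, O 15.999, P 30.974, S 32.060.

First, the molecular formula is C6H5NO2S (counting implicit H from valence).
  C: 6 × 12.011 = 72.066
  H: 5 × 1.008 = 5.040
  N: 1 × 14.007 = 14.007
  O: 2 × 15.999 = 31.998
  S: 1 × 32.060 = 32.060
Sum: 6×12.011 + 5×1.008 + 1×14.007 + 2×15.999 + 1×32.060 = 155.171 → 155.17 g/mol.

155.17 g/mol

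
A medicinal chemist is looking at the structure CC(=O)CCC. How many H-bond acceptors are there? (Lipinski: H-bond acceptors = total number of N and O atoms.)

1

N atoms: 0; O atoms: 1.
Lipinski HBA = 0 + 1 = 1.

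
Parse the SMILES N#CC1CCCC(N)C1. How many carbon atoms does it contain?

7

Count every carbon token in the SMILES (each C, including those in ring-closure positions and inside branches).
Carbon count: 7.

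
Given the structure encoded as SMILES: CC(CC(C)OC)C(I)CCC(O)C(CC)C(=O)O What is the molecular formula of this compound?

Walk through each heavy atom and fill implicit hydrogens from standard valence (C 4, N 3, O 2, S 2, halogen 1):
  atom 1: C, bond orders sum to 1 (valence 4) → 3 H
  atom 2: C, bond orders sum to 3 (valence 4) → 1 H
  atom 3: C, bond orders sum to 2 (valence 4) → 2 H
  atom 4: C, bond orders sum to 3 (valence 4) → 1 H
  atom 5: C, bond orders sum to 1 (valence 4) → 3 H
  atom 6: O, bond orders sum to 2 (valence 2) → 0 H
  atom 7: C, bond orders sum to 1 (valence 4) → 3 H
  atom 8: C, bond orders sum to 3 (valence 4) → 1 H
  atom 9: I (halogen, monovalent) → 0 H
  atom 10: C, bond orders sum to 2 (valence 4) → 2 H
  atom 11: C, bond orders sum to 2 (valence 4) → 2 H
  atom 12: C, bond orders sum to 3 (valence 4) → 1 H
  atom 13: O, bond orders sum to 1 (valence 2) → 1 H
  atom 14: C, bond orders sum to 3 (valence 4) → 1 H
  atom 15: C, bond orders sum to 2 (valence 4) → 2 H
  atom 16: C, bond orders sum to 1 (valence 4) → 3 H
  atom 17: C, bond orders sum to 4 (valence 4) → 0 H
  atom 18: O, bond orders sum to 2 (valence 2) → 0 H
  atom 19: O, bond orders sum to 1 (valence 2) → 1 H
Totals → C:14, H:27, I:1, O:4.

C14H27IO4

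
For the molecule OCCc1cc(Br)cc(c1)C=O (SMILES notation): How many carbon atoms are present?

Count every carbon token in the SMILES (each C, including those in ring-closure positions and inside branches).
Carbon count: 9.

9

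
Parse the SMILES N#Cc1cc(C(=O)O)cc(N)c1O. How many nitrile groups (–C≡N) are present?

1

The nitrile motif appears at heavy-atom position 2 in the SMILES.
Other groups present: 1 carboxylic acid, 1 hydroxyl, 1 primary amine.
Nitrile count: 1.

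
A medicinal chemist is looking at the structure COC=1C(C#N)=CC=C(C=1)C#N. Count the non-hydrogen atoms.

Every atom symbol written in the SMILES (organic subset) is one heavy atom; implicit H are not written.
Heavy atoms by element → C:9, N:2, O:1.
Total: 12.

12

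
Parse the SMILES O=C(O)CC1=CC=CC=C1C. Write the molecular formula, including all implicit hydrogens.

Walk through each heavy atom and fill implicit hydrogens from standard valence (C 4, N 3, O 2, S 2, halogen 1):
  atom 1: O, bond orders sum to 2 (valence 2) → 0 H
  atom 2: C, bond orders sum to 4 (valence 4) → 0 H
  atom 3: O, bond orders sum to 1 (valence 2) → 1 H
  atom 4: C, bond orders sum to 2 (valence 4) → 2 H
  atom 5: C, bond orders sum to 4 (valence 4) → 0 H
  atom 6: C, bond orders sum to 3 (valence 4) → 1 H
  atom 7: C, bond orders sum to 3 (valence 4) → 1 H
  atom 8: C, bond orders sum to 3 (valence 4) → 1 H
  atom 9: C, bond orders sum to 3 (valence 4) → 1 H
  atom 10: C, bond orders sum to 4 (valence 4) → 0 H
  atom 11: C, bond orders sum to 1 (valence 4) → 3 H
Totals → C:9, H:10, O:2.

C9H10O2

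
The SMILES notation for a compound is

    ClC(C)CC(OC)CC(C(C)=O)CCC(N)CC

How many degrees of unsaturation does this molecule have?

1

Molecular formula: C14H28ClNO2.
DoU = (2C + 2 + N − H − X) / 2, where X is the halogen count and O/S are ignored.
    = (2·14 + 2 + 1 − 28 − 1) / 2 = 2 / 2 = 1.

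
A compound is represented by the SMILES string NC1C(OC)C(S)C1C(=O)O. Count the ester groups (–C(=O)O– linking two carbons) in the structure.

Scan the SMILES for the ester motif — none present.
Groups that are present: 1 carboxylic acid, 1 ether, 1 primary amine, 1 thiol.

0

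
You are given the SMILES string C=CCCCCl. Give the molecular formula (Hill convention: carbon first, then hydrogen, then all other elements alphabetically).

C5H9Cl

Walk through each heavy atom and fill implicit hydrogens from standard valence (C 4, N 3, O 2, S 2, halogen 1):
  atom 1: C, bond orders sum to 2 (valence 4) → 2 H
  atom 2: C, bond orders sum to 3 (valence 4) → 1 H
  atom 3: C, bond orders sum to 2 (valence 4) → 2 H
  atom 4: C, bond orders sum to 2 (valence 4) → 2 H
  atom 5: C, bond orders sum to 2 (valence 4) → 2 H
  atom 6: Cl (halogen, monovalent) → 0 H
Totals → C:5, H:9, Cl:1.
In Hill order: C5H9Cl.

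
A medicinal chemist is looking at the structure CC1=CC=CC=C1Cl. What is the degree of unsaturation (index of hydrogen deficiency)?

Degree of unsaturation = (number of rings) + (number of π bonds).
Ring closures in the SMILES: 1.
π bonds: 3 double bonds (each 1 DoU) → 3 DoU from unsaturation.
Total DoU = 1 + 3 = 4.

4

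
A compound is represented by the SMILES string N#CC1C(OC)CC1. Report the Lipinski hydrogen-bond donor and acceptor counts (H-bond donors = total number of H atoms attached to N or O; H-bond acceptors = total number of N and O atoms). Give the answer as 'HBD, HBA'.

0, 2

Donors: find every N or O and count the H atoms it carries.
  atom 1 (N): bond orders sum to 3 → 0 H
  atom 5 (O): bond orders sum to 2 → 0 H
Lipinski HBD = 0.
Acceptors: N atoms = 1, O atoms = 1 → HBA = 2.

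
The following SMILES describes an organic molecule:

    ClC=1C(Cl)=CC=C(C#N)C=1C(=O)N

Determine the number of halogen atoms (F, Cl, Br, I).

Halogen atoms appear at heavy-atom positions 1, 4 (2×Cl).
Other groups present: 1 amide, 1 nitrile.
Halogen count: 2.

2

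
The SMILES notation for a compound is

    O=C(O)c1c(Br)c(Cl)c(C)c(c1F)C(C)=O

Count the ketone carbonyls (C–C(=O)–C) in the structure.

The ketone motif appears at heavy-atom position 14 in the SMILES.
Other groups present: 1 carboxylic acid.
Ketone count: 1.

1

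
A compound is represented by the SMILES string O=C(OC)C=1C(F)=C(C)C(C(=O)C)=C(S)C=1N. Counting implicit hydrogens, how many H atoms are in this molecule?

12

Walk through each heavy atom and fill implicit hydrogens from standard valence (C 4, N 3, O 2, S 2, halogen 1):
  atom 1: O, bond orders sum to 2 (valence 2) → 0 H
  atom 2: C, bond orders sum to 4 (valence 4) → 0 H
  atom 3: O, bond orders sum to 2 (valence 2) → 0 H
  atom 4: C, bond orders sum to 1 (valence 4) → 3 H
  atom 5: C, bond orders sum to 4 (valence 4) → 0 H
  atom 6: C, bond orders sum to 4 (valence 4) → 0 H
  atom 7: F (halogen, monovalent) → 0 H
  atom 8: C, bond orders sum to 4 (valence 4) → 0 H
  atom 9: C, bond orders sum to 1 (valence 4) → 3 H
  atom 10: C, bond orders sum to 4 (valence 4) → 0 H
  atom 11: C, bond orders sum to 4 (valence 4) → 0 H
  atom 12: O, bond orders sum to 2 (valence 2) → 0 H
  atom 13: C, bond orders sum to 1 (valence 4) → 3 H
  atom 14: C, bond orders sum to 4 (valence 4) → 0 H
  atom 15: S, bond orders sum to 1 (valence 2) → 1 H
  atom 16: C, bond orders sum to 4 (valence 4) → 0 H
  atom 17: N, bond orders sum to 1 (valence 3) → 2 H
Total hydrogens: 12.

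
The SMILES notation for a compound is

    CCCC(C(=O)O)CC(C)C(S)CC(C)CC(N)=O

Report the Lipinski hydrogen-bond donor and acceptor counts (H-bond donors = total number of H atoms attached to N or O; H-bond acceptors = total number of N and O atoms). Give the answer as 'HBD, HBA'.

Donors: find every N or O and count the H atoms it carries.
  atom 6 (O): bond orders sum to 2 → 0 H
  atom 7 (O): bond orders sum to 1 → 1 H
  atom 18 (N): bond orders sum to 1 → 2 H
  atom 19 (O): bond orders sum to 2 → 0 H
Lipinski HBD = 3.
Acceptors: N atoms = 1, O atoms = 3 → HBA = 4.

3, 4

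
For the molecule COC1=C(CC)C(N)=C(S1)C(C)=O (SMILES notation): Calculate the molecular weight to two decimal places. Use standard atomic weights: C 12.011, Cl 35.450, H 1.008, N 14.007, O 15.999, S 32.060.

199.27 g/mol

First, the molecular formula is C9H13NO2S (counting implicit H from valence).
  C: 9 × 12.011 = 108.099
  H: 13 × 1.008 = 13.104
  N: 1 × 14.007 = 14.007
  O: 2 × 15.999 = 31.998
  S: 1 × 32.060 = 32.060
Sum: 9×12.011 + 13×1.008 + 1×14.007 + 2×15.999 + 1×32.060 = 199.268 → 199.27 g/mol.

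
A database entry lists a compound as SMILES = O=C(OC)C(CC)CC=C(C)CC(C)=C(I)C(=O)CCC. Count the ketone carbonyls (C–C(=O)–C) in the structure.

The ketone motif appears at heavy-atom position 17 in the SMILES.
Other groups present: 2 alkene, 1 ester.
Ketone count: 1.

1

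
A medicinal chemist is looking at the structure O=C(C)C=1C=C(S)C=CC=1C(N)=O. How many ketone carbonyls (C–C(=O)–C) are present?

The ketone motif appears at heavy-atom position 2 in the SMILES.
Other groups present: 1 amide, 1 thiol.
Ketone count: 1.

1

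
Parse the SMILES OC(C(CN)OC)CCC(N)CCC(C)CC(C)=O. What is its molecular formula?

Walk through each heavy atom and fill implicit hydrogens from standard valence (C 4, N 3, O 2, S 2, halogen 1):
  atom 1: O, bond orders sum to 1 (valence 2) → 1 H
  atom 2: C, bond orders sum to 3 (valence 4) → 1 H
  atom 3: C, bond orders sum to 3 (valence 4) → 1 H
  atom 4: C, bond orders sum to 2 (valence 4) → 2 H
  atom 5: N, bond orders sum to 1 (valence 3) → 2 H
  atom 6: O, bond orders sum to 2 (valence 2) → 0 H
  atom 7: C, bond orders sum to 1 (valence 4) → 3 H
  atom 8: C, bond orders sum to 2 (valence 4) → 2 H
  atom 9: C, bond orders sum to 2 (valence 4) → 2 H
  atom 10: C, bond orders sum to 3 (valence 4) → 1 H
  atom 11: N, bond orders sum to 1 (valence 3) → 2 H
  atom 12: C, bond orders sum to 2 (valence 4) → 2 H
  atom 13: C, bond orders sum to 2 (valence 4) → 2 H
  atom 14: C, bond orders sum to 3 (valence 4) → 1 H
  atom 15: C, bond orders sum to 1 (valence 4) → 3 H
  atom 16: C, bond orders sum to 2 (valence 4) → 2 H
  atom 17: C, bond orders sum to 4 (valence 4) → 0 H
  atom 18: C, bond orders sum to 1 (valence 4) → 3 H
  atom 19: O, bond orders sum to 2 (valence 2) → 0 H
Totals → C:14, H:30, N:2, O:3.
In Hill order: C14H30N2O3.

C14H30N2O3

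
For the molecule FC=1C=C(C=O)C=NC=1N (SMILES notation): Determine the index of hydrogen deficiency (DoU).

5

Molecular formula: C6H5FN2O.
DoU = (2C + 2 + N − H − X) / 2, where X is the halogen count and O/S are ignored.
    = (2·6 + 2 + 2 − 5 − 1) / 2 = 10 / 2 = 5.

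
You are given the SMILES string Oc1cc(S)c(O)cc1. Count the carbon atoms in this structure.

Count every carbon token in the SMILES (each C, including those in ring-closure positions and inside branches).
Carbon count: 6.

6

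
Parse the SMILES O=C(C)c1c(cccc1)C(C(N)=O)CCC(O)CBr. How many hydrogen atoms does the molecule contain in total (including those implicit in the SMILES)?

Walk through each heavy atom and fill implicit hydrogens from standard valence (C 4, N 3, O 2, S 2, halogen 1); for lowercase aromatic atoms, an aromatic c carries 1 H when it has two neighbours and 0 H with three, and aromatic n carries 0 H:
  atom 1: O, bond orders sum to 2 (valence 2) → 0 H
  atom 2: C, bond orders sum to 4 (valence 4) → 0 H
  atom 3: C, bond orders sum to 1 (valence 4) → 3 H
  atom 4: aromatic c, 3 neighbours → 0 H
  atom 5: aromatic c, 3 neighbours → 0 H
  atom 6: aromatic c, 2 neighbours → 1 H
  atom 7: aromatic c, 2 neighbours → 1 H
  atom 8: aromatic c, 2 neighbours → 1 H
  atom 9: aromatic c, 2 neighbours → 1 H
  atom 10: C, bond orders sum to 3 (valence 4) → 1 H
  atom 11: C, bond orders sum to 4 (valence 4) → 0 H
  atom 12: N, bond orders sum to 1 (valence 3) → 2 H
  atom 13: O, bond orders sum to 2 (valence 2) → 0 H
  atom 14: C, bond orders sum to 2 (valence 4) → 2 H
  atom 15: C, bond orders sum to 2 (valence 4) → 2 H
  atom 16: C, bond orders sum to 3 (valence 4) → 1 H
  atom 17: O, bond orders sum to 1 (valence 2) → 1 H
  atom 18: C, bond orders sum to 2 (valence 4) → 2 H
  atom 19: Br (halogen, monovalent) → 0 H
Total hydrogens: 18.

18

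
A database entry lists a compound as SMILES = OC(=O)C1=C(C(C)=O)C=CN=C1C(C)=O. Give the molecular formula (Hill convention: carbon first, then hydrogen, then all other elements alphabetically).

Walk through each heavy atom and fill implicit hydrogens from standard valence (C 4, N 3, O 2, S 2, halogen 1):
  atom 1: O, bond orders sum to 1 (valence 2) → 1 H
  atom 2: C, bond orders sum to 4 (valence 4) → 0 H
  atom 3: O, bond orders sum to 2 (valence 2) → 0 H
  atom 4: C, bond orders sum to 4 (valence 4) → 0 H
  atom 5: C, bond orders sum to 4 (valence 4) → 0 H
  atom 6: C, bond orders sum to 4 (valence 4) → 0 H
  atom 7: C, bond orders sum to 1 (valence 4) → 3 H
  atom 8: O, bond orders sum to 2 (valence 2) → 0 H
  atom 9: C, bond orders sum to 3 (valence 4) → 1 H
  atom 10: C, bond orders sum to 3 (valence 4) → 1 H
  atom 11: N, bond orders sum to 3 (valence 3) → 0 H
  atom 12: C, bond orders sum to 4 (valence 4) → 0 H
  atom 13: C, bond orders sum to 4 (valence 4) → 0 H
  atom 14: C, bond orders sum to 1 (valence 4) → 3 H
  atom 15: O, bond orders sum to 2 (valence 2) → 0 H
Totals → C:10, H:9, N:1, O:4.
In Hill order: C10H9NO4.

C10H9NO4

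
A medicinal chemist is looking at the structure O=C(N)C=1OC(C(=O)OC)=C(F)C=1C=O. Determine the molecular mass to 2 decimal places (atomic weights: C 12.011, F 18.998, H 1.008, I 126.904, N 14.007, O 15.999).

215.14 g/mol

First, the molecular formula is C8H6FNO5 (counting implicit H from valence).
  C: 8 × 12.011 = 96.088
  F: 1 × 18.998 = 18.998
  H: 6 × 1.008 = 6.048
  N: 1 × 14.007 = 14.007
  O: 5 × 15.999 = 79.995
Sum: 8×12.011 + 1×18.998 + 6×1.008 + 1×14.007 + 5×15.999 = 215.136 → 215.14 g/mol.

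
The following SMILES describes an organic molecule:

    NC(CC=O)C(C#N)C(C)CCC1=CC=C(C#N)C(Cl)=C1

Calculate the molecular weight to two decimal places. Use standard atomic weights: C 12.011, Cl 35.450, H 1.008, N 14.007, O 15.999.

303.79 g/mol

First, the molecular formula is C16H18ClN3O (counting implicit H from valence).
  C: 16 × 12.011 = 192.176
  Cl: 1 × 35.450 = 35.450
  H: 18 × 1.008 = 18.144
  N: 3 × 14.007 = 42.021
  O: 1 × 15.999 = 15.999
Sum: 16×12.011 + 1×35.450 + 18×1.008 + 3×14.007 + 1×15.999 = 303.790 → 303.79 g/mol.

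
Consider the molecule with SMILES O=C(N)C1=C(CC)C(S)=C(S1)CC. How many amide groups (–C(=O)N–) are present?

The amide motif appears at heavy-atom position 2 in the SMILES.
Other groups present: 1 thiol.
Amide count: 1.

1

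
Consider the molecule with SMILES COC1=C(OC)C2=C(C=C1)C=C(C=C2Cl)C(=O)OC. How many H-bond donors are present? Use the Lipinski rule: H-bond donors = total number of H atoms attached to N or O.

Donors: find every N or O and count the H atoms it carries.
  atom 2 (O): bond orders sum to 2 → 0 H
  atom 5 (O): bond orders sum to 2 → 0 H
  atom 17 (O): bond orders sum to 2 → 0 H
  atom 18 (O): bond orders sum to 2 → 0 H
Lipinski HBD = 0.

0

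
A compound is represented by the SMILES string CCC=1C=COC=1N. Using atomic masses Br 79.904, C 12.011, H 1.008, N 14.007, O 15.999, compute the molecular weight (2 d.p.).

First, the molecular formula is C6H9NO (counting implicit H from valence).
  C: 6 × 12.011 = 72.066
  H: 9 × 1.008 = 9.072
  N: 1 × 14.007 = 14.007
  O: 1 × 15.999 = 15.999
Sum: 6×12.011 + 9×1.008 + 1×14.007 + 1×15.999 = 111.144 → 111.14 g/mol.

111.14 g/mol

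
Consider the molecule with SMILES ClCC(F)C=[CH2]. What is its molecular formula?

Walk through each heavy atom and fill implicit hydrogens from standard valence (C 4, N 3, O 2, S 2, halogen 1):
  atom 1: Cl (halogen, monovalent) → 0 H
  atom 2: C, bond orders sum to 2 (valence 4) → 2 H
  atom 3: C, bond orders sum to 3 (valence 4) → 1 H
  atom 4: F (halogen, monovalent) → 0 H
  atom 5: C, bond orders sum to 3 (valence 4) → 1 H
  atom 6: C with explicit H count 2
Totals → C:4, H:6, Cl:1, F:1.

C4H6ClF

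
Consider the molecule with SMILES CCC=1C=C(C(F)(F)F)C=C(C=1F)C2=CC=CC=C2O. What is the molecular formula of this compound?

Walk through each heavy atom and fill implicit hydrogens from standard valence (C 4, N 3, O 2, S 2, halogen 1):
  atom 1: C, bond orders sum to 1 (valence 4) → 3 H
  atom 2: C, bond orders sum to 2 (valence 4) → 2 H
  atom 3: C, bond orders sum to 4 (valence 4) → 0 H
  atom 4: C, bond orders sum to 3 (valence 4) → 1 H
  atom 5: C, bond orders sum to 4 (valence 4) → 0 H
  atom 6: C, bond orders sum to 4 (valence 4) → 0 H
  atom 7: F (halogen, monovalent) → 0 H
  atom 8: F (halogen, monovalent) → 0 H
  atom 9: F (halogen, monovalent) → 0 H
  atom 10: C, bond orders sum to 3 (valence 4) → 1 H
  atom 11: C, bond orders sum to 4 (valence 4) → 0 H
  atom 12: C, bond orders sum to 4 (valence 4) → 0 H
  atom 13: F (halogen, monovalent) → 0 H
  atom 14: C, bond orders sum to 4 (valence 4) → 0 H
  atom 15: C, bond orders sum to 3 (valence 4) → 1 H
  atom 16: C, bond orders sum to 3 (valence 4) → 1 H
  atom 17: C, bond orders sum to 3 (valence 4) → 1 H
  atom 18: C, bond orders sum to 3 (valence 4) → 1 H
  atom 19: C, bond orders sum to 4 (valence 4) → 0 H
  atom 20: O, bond orders sum to 1 (valence 2) → 1 H
Totals → C:15, H:12, F:4, O:1.

C15H12F4O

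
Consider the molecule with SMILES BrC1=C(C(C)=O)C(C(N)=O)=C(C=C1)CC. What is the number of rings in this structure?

1

In SMILES, each pair of matching ring-closure digits denotes one ring-closing bond; the number of such bonds equals the number of independent rings.
Ring-closure bonds here: 1.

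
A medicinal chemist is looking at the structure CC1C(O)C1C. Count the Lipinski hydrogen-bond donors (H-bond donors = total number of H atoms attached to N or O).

Donors: find every N or O and count the H atoms it carries.
  atom 4 (O): bond orders sum to 1 → 1 H
Lipinski HBD = 1.

1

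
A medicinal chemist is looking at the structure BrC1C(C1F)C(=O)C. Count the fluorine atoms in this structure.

Scan the SMILES for F atoms (remember two-letter symbols like Cl and Br are single atoms).
Fluorine count: 1.

1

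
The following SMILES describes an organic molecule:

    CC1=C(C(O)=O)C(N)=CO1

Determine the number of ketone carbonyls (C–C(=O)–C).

0

Scan the SMILES for the ketone motif — none present.
Groups that are present: 1 carboxylic acid, 1 primary amine.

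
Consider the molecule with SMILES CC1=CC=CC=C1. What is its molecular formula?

C7H8

Walk through each heavy atom and fill implicit hydrogens from standard valence (C 4, N 3, O 2, S 2, halogen 1):
  atom 1: C, bond orders sum to 1 (valence 4) → 3 H
  atom 2: C, bond orders sum to 4 (valence 4) → 0 H
  atom 3: C, bond orders sum to 3 (valence 4) → 1 H
  atom 4: C, bond orders sum to 3 (valence 4) → 1 H
  atom 5: C, bond orders sum to 3 (valence 4) → 1 H
  atom 6: C, bond orders sum to 3 (valence 4) → 1 H
  atom 7: C, bond orders sum to 3 (valence 4) → 1 H
Totals → C:7, H:8.
In Hill order: C7H8.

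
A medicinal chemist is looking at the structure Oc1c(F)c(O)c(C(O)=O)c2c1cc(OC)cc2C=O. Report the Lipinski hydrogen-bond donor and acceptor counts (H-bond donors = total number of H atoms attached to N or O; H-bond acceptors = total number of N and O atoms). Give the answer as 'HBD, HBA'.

3, 6

Donors: find every N or O and count the H atoms it carries.
  atom 1 (O): bond orders sum to 1 → 1 H
  atom 6 (O): bond orders sum to 1 → 1 H
  atom 9 (O): bond orders sum to 1 → 1 H
  atom 10 (O): bond orders sum to 2 → 0 H
  atom 15 (O): bond orders sum to 2 → 0 H
  atom 20 (O): bond orders sum to 2 → 0 H
Lipinski HBD = 3.
Acceptors: N atoms = 0, O atoms = 6 → HBA = 6.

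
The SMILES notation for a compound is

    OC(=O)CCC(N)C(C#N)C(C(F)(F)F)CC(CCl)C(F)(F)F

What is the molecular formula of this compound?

C12H15ClF6N2O2

Walk through each heavy atom and fill implicit hydrogens from standard valence (C 4, N 3, O 2, S 2, halogen 1):
  atom 1: O, bond orders sum to 1 (valence 2) → 1 H
  atom 2: C, bond orders sum to 4 (valence 4) → 0 H
  atom 3: O, bond orders sum to 2 (valence 2) → 0 H
  atom 4: C, bond orders sum to 2 (valence 4) → 2 H
  atom 5: C, bond orders sum to 2 (valence 4) → 2 H
  atom 6: C, bond orders sum to 3 (valence 4) → 1 H
  atom 7: N, bond orders sum to 1 (valence 3) → 2 H
  atom 8: C, bond orders sum to 3 (valence 4) → 1 H
  atom 9: C, bond orders sum to 4 (valence 4) → 0 H
  atom 10: N, bond orders sum to 3 (valence 3) → 0 H
  atom 11: C, bond orders sum to 3 (valence 4) → 1 H
  atom 12: C, bond orders sum to 4 (valence 4) → 0 H
  atom 13: F (halogen, monovalent) → 0 H
  atom 14: F (halogen, monovalent) → 0 H
  atom 15: F (halogen, monovalent) → 0 H
  atom 16: C, bond orders sum to 2 (valence 4) → 2 H
  atom 17: C, bond orders sum to 3 (valence 4) → 1 H
  atom 18: C, bond orders sum to 2 (valence 4) → 2 H
  atom 19: Cl (halogen, monovalent) → 0 H
  atom 20: C, bond orders sum to 4 (valence 4) → 0 H
  atom 21: F (halogen, monovalent) → 0 H
  atom 22: F (halogen, monovalent) → 0 H
  atom 23: F (halogen, monovalent) → 0 H
Totals → C:12, H:15, Cl:1, F:6, N:2, O:2.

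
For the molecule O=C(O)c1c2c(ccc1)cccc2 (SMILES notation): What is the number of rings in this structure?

2

In SMILES, each pair of matching ring-closure digits denotes one ring-closing bond; the number of such bonds equals the number of independent rings.
Ring-closure bonds here: 2.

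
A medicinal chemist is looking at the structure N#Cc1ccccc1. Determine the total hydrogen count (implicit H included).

Walk through each heavy atom and fill implicit hydrogens from standard valence (C 4, N 3, O 2, S 2, halogen 1); for lowercase aromatic atoms, an aromatic c carries 1 H when it has two neighbours and 0 H with three, and aromatic n carries 0 H:
  atom 1: N, bond orders sum to 3 (valence 3) → 0 H
  atom 2: C, bond orders sum to 4 (valence 4) → 0 H
  atom 3: aromatic c, 3 neighbours → 0 H
  atom 4: aromatic c, 2 neighbours → 1 H
  atom 5: aromatic c, 2 neighbours → 1 H
  atom 6: aromatic c, 2 neighbours → 1 H
  atom 7: aromatic c, 2 neighbours → 1 H
  atom 8: aromatic c, 2 neighbours → 1 H
Total hydrogens: 5.

5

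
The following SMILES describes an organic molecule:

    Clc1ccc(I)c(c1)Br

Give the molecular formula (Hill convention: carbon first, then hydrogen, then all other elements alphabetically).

C6H3BrClI

Walk through each heavy atom and fill implicit hydrogens from standard valence (C 4, N 3, O 2, S 2, halogen 1); for lowercase aromatic atoms, an aromatic c carries 1 H when it has two neighbours and 0 H with three, and aromatic n carries 0 H:
  atom 1: Cl (halogen, monovalent) → 0 H
  atom 2: aromatic c, 3 neighbours → 0 H
  atom 3: aromatic c, 2 neighbours → 1 H
  atom 4: aromatic c, 2 neighbours → 1 H
  atom 5: aromatic c, 3 neighbours → 0 H
  atom 6: I (halogen, monovalent) → 0 H
  atom 7: aromatic c, 3 neighbours → 0 H
  atom 8: aromatic c, 2 neighbours → 1 H
  atom 9: Br (halogen, monovalent) → 0 H
Totals → C:6, H:3, Br:1, Cl:1, I:1.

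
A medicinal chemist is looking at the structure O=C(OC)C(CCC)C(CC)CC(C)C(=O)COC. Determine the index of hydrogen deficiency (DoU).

2

Degree of unsaturation = (number of rings) + (number of π bonds).
Ring closures in the SMILES: 0.
π bonds: 2 double bonds (each 1 DoU) → 2 DoU from unsaturation.
Total DoU = 0 + 2 = 2.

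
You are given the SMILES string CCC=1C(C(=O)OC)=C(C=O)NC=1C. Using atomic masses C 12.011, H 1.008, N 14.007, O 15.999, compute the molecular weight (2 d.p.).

195.22 g/mol

First, the molecular formula is C10H13NO3 (counting implicit H from valence).
  C: 10 × 12.011 = 120.110
  H: 13 × 1.008 = 13.104
  N: 1 × 14.007 = 14.007
  O: 3 × 15.999 = 47.997
Sum: 10×12.011 + 13×1.008 + 1×14.007 + 3×15.999 = 195.218 → 195.22 g/mol.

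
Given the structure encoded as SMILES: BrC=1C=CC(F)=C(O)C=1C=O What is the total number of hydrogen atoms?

Walk through each heavy atom and fill implicit hydrogens from standard valence (C 4, N 3, O 2, S 2, halogen 1):
  atom 1: Br (halogen, monovalent) → 0 H
  atom 2: C, bond orders sum to 4 (valence 4) → 0 H
  atom 3: C, bond orders sum to 3 (valence 4) → 1 H
  atom 4: C, bond orders sum to 3 (valence 4) → 1 H
  atom 5: C, bond orders sum to 4 (valence 4) → 0 H
  atom 6: F (halogen, monovalent) → 0 H
  atom 7: C, bond orders sum to 4 (valence 4) → 0 H
  atom 8: O, bond orders sum to 1 (valence 2) → 1 H
  atom 9: C, bond orders sum to 4 (valence 4) → 0 H
  atom 10: C, bond orders sum to 3 (valence 4) → 1 H
  atom 11: O, bond orders sum to 2 (valence 2) → 0 H
Total hydrogens: 4.

4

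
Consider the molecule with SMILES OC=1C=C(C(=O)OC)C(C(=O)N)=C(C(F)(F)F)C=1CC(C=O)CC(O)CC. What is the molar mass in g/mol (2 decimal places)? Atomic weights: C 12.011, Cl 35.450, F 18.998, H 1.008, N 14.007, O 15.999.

First, the molecular formula is C17H20F3NO6 (counting implicit H from valence).
  C: 17 × 12.011 = 204.187
  F: 3 × 18.998 = 56.994
  H: 20 × 1.008 = 20.160
  N: 1 × 14.007 = 14.007
  O: 6 × 15.999 = 95.994
Sum: 17×12.011 + 3×18.998 + 20×1.008 + 1×14.007 + 6×15.999 = 391.342 → 391.34 g/mol.

391.34 g/mol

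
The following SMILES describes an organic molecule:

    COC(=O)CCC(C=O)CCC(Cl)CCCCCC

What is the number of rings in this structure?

In SMILES, each pair of matching ring-closure digits denotes one ring-closing bond; the number of such bonds equals the number of independent rings.
Ring-closure bonds here: 0.

0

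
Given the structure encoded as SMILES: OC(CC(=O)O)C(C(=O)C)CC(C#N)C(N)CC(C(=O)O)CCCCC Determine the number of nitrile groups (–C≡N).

The nitrile motif appears at heavy-atom position 13 in the SMILES.
Other groups present: 2 carboxylic acid, 1 hydroxyl, 1 ketone, 1 primary amine.
Nitrile count: 1.

1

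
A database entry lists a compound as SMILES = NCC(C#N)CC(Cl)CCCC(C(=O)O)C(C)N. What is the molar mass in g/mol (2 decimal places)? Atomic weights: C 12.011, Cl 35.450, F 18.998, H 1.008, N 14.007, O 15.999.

275.78 g/mol

First, the molecular formula is C12H22ClN3O2 (counting implicit H from valence).
  C: 12 × 12.011 = 144.132
  Cl: 1 × 35.450 = 35.450
  H: 22 × 1.008 = 22.176
  N: 3 × 14.007 = 42.021
  O: 2 × 15.999 = 31.998
Sum: 12×12.011 + 1×35.450 + 22×1.008 + 3×14.007 + 2×15.999 = 275.777 → 275.78 g/mol.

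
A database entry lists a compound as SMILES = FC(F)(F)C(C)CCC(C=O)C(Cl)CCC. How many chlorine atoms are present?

Scan the SMILES for Cl atoms (remember two-letter symbols like Cl and Br are single atoms).
Chlorine count: 1.

1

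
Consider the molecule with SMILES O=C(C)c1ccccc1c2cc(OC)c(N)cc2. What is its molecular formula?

Walk through each heavy atom and fill implicit hydrogens from standard valence (C 4, N 3, O 2, S 2, halogen 1); for lowercase aromatic atoms, an aromatic c carries 1 H when it has two neighbours and 0 H with three, and aromatic n carries 0 H:
  atom 1: O, bond orders sum to 2 (valence 2) → 0 H
  atom 2: C, bond orders sum to 4 (valence 4) → 0 H
  atom 3: C, bond orders sum to 1 (valence 4) → 3 H
  atom 4: aromatic c, 3 neighbours → 0 H
  atom 5: aromatic c, 2 neighbours → 1 H
  atom 6: aromatic c, 2 neighbours → 1 H
  atom 7: aromatic c, 2 neighbours → 1 H
  atom 8: aromatic c, 2 neighbours → 1 H
  atom 9: aromatic c, 3 neighbours → 0 H
  atom 10: aromatic c, 3 neighbours → 0 H
  atom 11: aromatic c, 2 neighbours → 1 H
  atom 12: aromatic c, 3 neighbours → 0 H
  atom 13: O, bond orders sum to 2 (valence 2) → 0 H
  atom 14: C, bond orders sum to 1 (valence 4) → 3 H
  atom 15: aromatic c, 3 neighbours → 0 H
  atom 16: N, bond orders sum to 1 (valence 3) → 2 H
  atom 17: aromatic c, 2 neighbours → 1 H
  atom 18: aromatic c, 2 neighbours → 1 H
Totals → C:15, H:15, N:1, O:2.
In Hill order: C15H15NO2.

C15H15NO2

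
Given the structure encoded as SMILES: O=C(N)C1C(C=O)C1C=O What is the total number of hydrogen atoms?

Walk through each heavy atom and fill implicit hydrogens from standard valence (C 4, N 3, O 2, S 2, halogen 1):
  atom 1: O, bond orders sum to 2 (valence 2) → 0 H
  atom 2: C, bond orders sum to 4 (valence 4) → 0 H
  atom 3: N, bond orders sum to 1 (valence 3) → 2 H
  atom 4: C, bond orders sum to 3 (valence 4) → 1 H
  atom 5: C, bond orders sum to 3 (valence 4) → 1 H
  atom 6: C, bond orders sum to 3 (valence 4) → 1 H
  atom 7: O, bond orders sum to 2 (valence 2) → 0 H
  atom 8: C, bond orders sum to 3 (valence 4) → 1 H
  atom 9: C, bond orders sum to 3 (valence 4) → 1 H
  atom 10: O, bond orders sum to 2 (valence 2) → 0 H
Total hydrogens: 7.

7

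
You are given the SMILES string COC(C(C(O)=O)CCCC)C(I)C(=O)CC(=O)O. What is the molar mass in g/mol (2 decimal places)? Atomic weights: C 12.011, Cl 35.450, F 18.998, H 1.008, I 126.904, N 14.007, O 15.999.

First, the molecular formula is C12H19IO6 (counting implicit H from valence).
  C: 12 × 12.011 = 144.132
  H: 19 × 1.008 = 19.152
  I: 1 × 126.904 = 126.904
  O: 6 × 15.999 = 95.994
Sum: 12×12.011 + 19×1.008 + 1×126.904 + 6×15.999 = 386.182 → 386.18 g/mol.

386.18 g/mol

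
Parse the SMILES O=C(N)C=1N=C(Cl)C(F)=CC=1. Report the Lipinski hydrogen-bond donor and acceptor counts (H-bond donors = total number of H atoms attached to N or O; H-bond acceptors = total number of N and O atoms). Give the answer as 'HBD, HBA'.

Donors: find every N or O and count the H atoms it carries.
  atom 1 (O): bond orders sum to 2 → 0 H
  atom 3 (N): bond orders sum to 1 → 2 H
  atom 5 (N): bond orders sum to 3 → 0 H
Lipinski HBD = 2.
Acceptors: N atoms = 2, O atoms = 1 → HBA = 3.

2, 3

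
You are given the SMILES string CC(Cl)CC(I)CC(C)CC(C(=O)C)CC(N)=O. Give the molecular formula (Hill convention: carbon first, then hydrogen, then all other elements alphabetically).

C13H23ClINO2

Walk through each heavy atom and fill implicit hydrogens from standard valence (C 4, N 3, O 2, S 2, halogen 1):
  atom 1: C, bond orders sum to 1 (valence 4) → 3 H
  atom 2: C, bond orders sum to 3 (valence 4) → 1 H
  atom 3: Cl (halogen, monovalent) → 0 H
  atom 4: C, bond orders sum to 2 (valence 4) → 2 H
  atom 5: C, bond orders sum to 3 (valence 4) → 1 H
  atom 6: I (halogen, monovalent) → 0 H
  atom 7: C, bond orders sum to 2 (valence 4) → 2 H
  atom 8: C, bond orders sum to 3 (valence 4) → 1 H
  atom 9: C, bond orders sum to 1 (valence 4) → 3 H
  atom 10: C, bond orders sum to 2 (valence 4) → 2 H
  atom 11: C, bond orders sum to 3 (valence 4) → 1 H
  atom 12: C, bond orders sum to 4 (valence 4) → 0 H
  atom 13: O, bond orders sum to 2 (valence 2) → 0 H
  atom 14: C, bond orders sum to 1 (valence 4) → 3 H
  atom 15: C, bond orders sum to 2 (valence 4) → 2 H
  atom 16: C, bond orders sum to 4 (valence 4) → 0 H
  atom 17: N, bond orders sum to 1 (valence 3) → 2 H
  atom 18: O, bond orders sum to 2 (valence 2) → 0 H
Totals → C:13, H:23, Cl:1, I:1, N:1, O:2.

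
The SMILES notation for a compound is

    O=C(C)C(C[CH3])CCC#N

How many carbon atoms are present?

Count every carbon token in the SMILES (each C, including those in ring-closure positions and inside branches).
Carbon count: 8.

8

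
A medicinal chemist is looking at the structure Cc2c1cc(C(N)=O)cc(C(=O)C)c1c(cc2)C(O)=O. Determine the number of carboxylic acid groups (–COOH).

The carboxylic acid motif appears at heavy-atom position 18 in the SMILES.
Other groups present: 1 amide, 1 ketone.
Carboxylic acid count: 1.

1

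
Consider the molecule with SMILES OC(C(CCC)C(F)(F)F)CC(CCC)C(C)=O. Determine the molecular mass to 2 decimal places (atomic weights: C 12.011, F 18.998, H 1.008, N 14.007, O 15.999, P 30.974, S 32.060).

First, the molecular formula is C13H23F3O2 (counting implicit H from valence).
  C: 13 × 12.011 = 156.143
  F: 3 × 18.998 = 56.994
  H: 23 × 1.008 = 23.184
  O: 2 × 15.999 = 31.998
Sum: 13×12.011 + 3×18.998 + 23×1.008 + 2×15.999 = 268.319 → 268.32 g/mol.

268.32 g/mol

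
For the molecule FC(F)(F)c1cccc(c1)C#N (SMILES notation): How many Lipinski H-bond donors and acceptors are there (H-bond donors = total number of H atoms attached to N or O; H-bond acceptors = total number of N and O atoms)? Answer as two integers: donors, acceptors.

0, 1

Donors: find every N or O and count the H atoms it carries.
  atom 12 (N): bond orders sum to 3 → 0 H
Lipinski HBD = 0.
Acceptors: N atoms = 1, O atoms = 0 → HBA = 1.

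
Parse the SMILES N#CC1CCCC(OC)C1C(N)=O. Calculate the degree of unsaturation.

4

Molecular formula: C9H14N2O2.
DoU = (2C + 2 + N − H − X) / 2, where X is the halogen count and O/S are ignored.
    = (2·9 + 2 + 2 − 14 − 0) / 2 = 8 / 2 = 4.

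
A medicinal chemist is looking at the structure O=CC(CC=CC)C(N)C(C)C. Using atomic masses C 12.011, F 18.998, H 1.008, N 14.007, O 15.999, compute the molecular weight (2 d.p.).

First, the molecular formula is C10H19NO (counting implicit H from valence).
  C: 10 × 12.011 = 120.110
  H: 19 × 1.008 = 19.152
  N: 1 × 14.007 = 14.007
  O: 1 × 15.999 = 15.999
Sum: 10×12.011 + 19×1.008 + 1×14.007 + 1×15.999 = 169.268 → 169.27 g/mol.

169.27 g/mol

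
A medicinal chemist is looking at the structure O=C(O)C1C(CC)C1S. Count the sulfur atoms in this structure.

Scan the SMILES for S atoms (remember two-letter symbols like Cl and Br are single atoms).
Sulfur count: 1.

1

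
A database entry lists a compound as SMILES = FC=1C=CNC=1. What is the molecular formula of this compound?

Walk through each heavy atom and fill implicit hydrogens from standard valence (C 4, N 3, O 2, S 2, halogen 1):
  atom 1: F (halogen, monovalent) → 0 H
  atom 2: C, bond orders sum to 4 (valence 4) → 0 H
  atom 3: C, bond orders sum to 3 (valence 4) → 1 H
  atom 4: C, bond orders sum to 3 (valence 4) → 1 H
  atom 5: N, bond orders sum to 2 (valence 3) → 1 H
  atom 6: C, bond orders sum to 3 (valence 4) → 1 H
Totals → C:4, H:4, F:1, N:1.

C4H4FN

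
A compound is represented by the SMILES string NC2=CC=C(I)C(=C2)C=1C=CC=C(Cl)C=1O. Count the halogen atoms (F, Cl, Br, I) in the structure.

2

Halogen atoms appear at heavy-atom positions 6, 14 (1×Cl, 1×I).
Other groups present: 1 hydroxyl, 1 primary amine.
Halogen count: 2.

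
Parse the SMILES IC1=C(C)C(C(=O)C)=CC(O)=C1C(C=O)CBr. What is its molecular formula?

C12H12BrIO3

Walk through each heavy atom and fill implicit hydrogens from standard valence (C 4, N 3, O 2, S 2, halogen 1):
  atom 1: I (halogen, monovalent) → 0 H
  atom 2: C, bond orders sum to 4 (valence 4) → 0 H
  atom 3: C, bond orders sum to 4 (valence 4) → 0 H
  atom 4: C, bond orders sum to 1 (valence 4) → 3 H
  atom 5: C, bond orders sum to 4 (valence 4) → 0 H
  atom 6: C, bond orders sum to 4 (valence 4) → 0 H
  atom 7: O, bond orders sum to 2 (valence 2) → 0 H
  atom 8: C, bond orders sum to 1 (valence 4) → 3 H
  atom 9: C, bond orders sum to 3 (valence 4) → 1 H
  atom 10: C, bond orders sum to 4 (valence 4) → 0 H
  atom 11: O, bond orders sum to 1 (valence 2) → 1 H
  atom 12: C, bond orders sum to 4 (valence 4) → 0 H
  atom 13: C, bond orders sum to 3 (valence 4) → 1 H
  atom 14: C, bond orders sum to 3 (valence 4) → 1 H
  atom 15: O, bond orders sum to 2 (valence 2) → 0 H
  atom 16: C, bond orders sum to 2 (valence 4) → 2 H
  atom 17: Br (halogen, monovalent) → 0 H
Totals → C:12, H:12, Br:1, I:1, O:3.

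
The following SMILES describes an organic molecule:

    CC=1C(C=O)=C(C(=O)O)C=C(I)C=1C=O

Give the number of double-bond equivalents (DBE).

7

Degree of unsaturation = (number of rings) + (number of π bonds).
Ring closures in the SMILES: 1.
π bonds: 6 double bonds (each 1 DoU) → 6 DoU from unsaturation.
Total DoU = 1 + 6 = 7.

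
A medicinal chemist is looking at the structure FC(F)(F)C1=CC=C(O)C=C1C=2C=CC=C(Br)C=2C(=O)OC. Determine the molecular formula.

Walk through each heavy atom and fill implicit hydrogens from standard valence (C 4, N 3, O 2, S 2, halogen 1):
  atom 1: F (halogen, monovalent) → 0 H
  atom 2: C, bond orders sum to 4 (valence 4) → 0 H
  atom 3: F (halogen, monovalent) → 0 H
  atom 4: F (halogen, monovalent) → 0 H
  atom 5: C, bond orders sum to 4 (valence 4) → 0 H
  atom 6: C, bond orders sum to 3 (valence 4) → 1 H
  atom 7: C, bond orders sum to 3 (valence 4) → 1 H
  atom 8: C, bond orders sum to 4 (valence 4) → 0 H
  atom 9: O, bond orders sum to 1 (valence 2) → 1 H
  atom 10: C, bond orders sum to 3 (valence 4) → 1 H
  atom 11: C, bond orders sum to 4 (valence 4) → 0 H
  atom 12: C, bond orders sum to 4 (valence 4) → 0 H
  atom 13: C, bond orders sum to 3 (valence 4) → 1 H
  atom 14: C, bond orders sum to 3 (valence 4) → 1 H
  atom 15: C, bond orders sum to 3 (valence 4) → 1 H
  atom 16: C, bond orders sum to 4 (valence 4) → 0 H
  atom 17: Br (halogen, monovalent) → 0 H
  atom 18: C, bond orders sum to 4 (valence 4) → 0 H
  atom 19: C, bond orders sum to 4 (valence 4) → 0 H
  atom 20: O, bond orders sum to 2 (valence 2) → 0 H
  atom 21: O, bond orders sum to 2 (valence 2) → 0 H
  atom 22: C, bond orders sum to 1 (valence 4) → 3 H
Totals → C:15, H:10, Br:1, F:3, O:3.

C15H10BrF3O3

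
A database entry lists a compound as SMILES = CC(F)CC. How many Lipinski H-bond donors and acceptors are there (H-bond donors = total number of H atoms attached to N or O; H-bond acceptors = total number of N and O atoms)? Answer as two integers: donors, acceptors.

0, 0

Donors: find every N or O and count the H atoms it carries.
  (no N or O atoms present)
Lipinski HBD = 0.
Acceptors: N atoms = 0, O atoms = 0 → HBA = 0.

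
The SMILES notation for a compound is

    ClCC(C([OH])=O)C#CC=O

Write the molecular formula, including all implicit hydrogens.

Walk through each heavy atom and fill implicit hydrogens from standard valence (C 4, N 3, O 2, S 2, halogen 1):
  atom 1: Cl (halogen, monovalent) → 0 H
  atom 2: C, bond orders sum to 2 (valence 4) → 2 H
  atom 3: C, bond orders sum to 3 (valence 4) → 1 H
  atom 4: C, bond orders sum to 4 (valence 4) → 0 H
  atom 5: O with explicit H count 1
  atom 6: O, bond orders sum to 2 (valence 2) → 0 H
  atom 7: C, bond orders sum to 4 (valence 4) → 0 H
  atom 8: C, bond orders sum to 4 (valence 4) → 0 H
  atom 9: C, bond orders sum to 3 (valence 4) → 1 H
  atom 10: O, bond orders sum to 2 (valence 2) → 0 H
Totals → C:6, H:5, Cl:1, O:3.
In Hill order: C6H5ClO3.

C6H5ClO3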